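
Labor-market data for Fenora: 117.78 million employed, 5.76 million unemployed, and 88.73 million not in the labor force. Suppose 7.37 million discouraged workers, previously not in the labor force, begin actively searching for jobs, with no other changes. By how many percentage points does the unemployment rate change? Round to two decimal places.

The unemployment rate changes by +5.37 percentage points.

Initially, labor force = 117.78 + 5.76 = 123.54 million, so u = 5.76/123.54 = 4.66%.
After the change, unemployed and labor force both rise by 7.37 → E = 117.78, U = 13.13, labor force = 130.91 million.
New unemployment rate = 13.13 / 130.91 = 10.03%.
Change = 10.03% − 4.66% = +5.37 percentage points.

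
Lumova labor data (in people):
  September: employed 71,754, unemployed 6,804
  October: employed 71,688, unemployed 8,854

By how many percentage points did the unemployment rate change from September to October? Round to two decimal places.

The unemployment rate changed by +2.33 percentage points.

September: labor force = 71,754 + 6,804 = 78,558; u = 6,804/78,558 = 8.66%.
October: labor force = 71,688 + 8,854 = 80,542; u = 8,854/80,542 = 10.99%.
Change = 10.99% − 8.66% = +2.33 pp.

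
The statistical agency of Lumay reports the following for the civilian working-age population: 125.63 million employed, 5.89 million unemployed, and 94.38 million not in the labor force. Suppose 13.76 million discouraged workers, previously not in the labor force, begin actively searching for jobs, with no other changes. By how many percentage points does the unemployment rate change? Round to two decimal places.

The unemployment rate changes by +9.05 percentage points.

Initially, labor force = 125.63 + 5.89 = 131.52 million, so u = 5.89/131.52 = 4.48%.
After the change, unemployed and labor force both rise by 13.76 → E = 125.63, U = 19.65, labor force = 145.28 million.
New unemployment rate = 19.65 / 145.28 = 13.53%.
Change = 13.53% − 4.48% = +9.05 percentage points.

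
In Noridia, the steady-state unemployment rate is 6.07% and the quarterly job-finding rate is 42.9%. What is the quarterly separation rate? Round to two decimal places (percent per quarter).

From u* = s/(s+f): s = u·f/(1−u).
s = 0.0607 × 42.9 / (1 − 0.0607) = 2.6040 / 0.9393 ≈ 2.77% per quarter.

Separation rate ≈ 2.77% per quarter.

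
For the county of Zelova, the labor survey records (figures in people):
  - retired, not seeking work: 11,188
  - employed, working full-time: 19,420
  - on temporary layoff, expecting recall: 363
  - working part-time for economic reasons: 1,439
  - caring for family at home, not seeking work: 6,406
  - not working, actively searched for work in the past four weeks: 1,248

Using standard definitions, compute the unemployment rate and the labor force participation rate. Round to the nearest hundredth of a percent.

Unemployment rate ≈ 7.17%; labor force participation rate ≈ 56.09%.

Employed = 19,420 + 1,439 = 20,859 (anyone who worked, including part-time for economic reasons, counts as employed).
Unemployed = 363 + 1,248 = 1,611 (jobless and actively searching, or on temporary layoff).
Labor force = 20,859 + 1,611 = 22,470.
Not in labor force = 11,188 + 6,406 = 17,594 (those not working and not actively searching are outside the labor force).
Civilian working-age population = 22,470 + 17,594 = 40,064.
Unemployment rate = 1,611 / 22,470 = 7.17%.
Labor force participation rate = 22,470 / 40,064 = 56.09%.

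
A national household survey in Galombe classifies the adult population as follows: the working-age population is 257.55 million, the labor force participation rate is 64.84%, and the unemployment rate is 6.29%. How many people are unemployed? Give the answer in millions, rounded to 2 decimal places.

Labor force = 0.6484 × 257.55 = 167.00 million.
Unemployed = 0.0629 × 167.00 ≈ 10.50 million.

About 10.50 million are unemployed.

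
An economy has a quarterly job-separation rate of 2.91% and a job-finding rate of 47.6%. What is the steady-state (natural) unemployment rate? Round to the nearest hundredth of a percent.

At steady state the flows balance: s·E = f·U, so U/(E+U) = s/(s+f).
u* = 2.91 / (2.91 + 47.6) = 2.91 / 50.51 = 5.76%.

Steady-state unemployment rate ≈ 5.76%.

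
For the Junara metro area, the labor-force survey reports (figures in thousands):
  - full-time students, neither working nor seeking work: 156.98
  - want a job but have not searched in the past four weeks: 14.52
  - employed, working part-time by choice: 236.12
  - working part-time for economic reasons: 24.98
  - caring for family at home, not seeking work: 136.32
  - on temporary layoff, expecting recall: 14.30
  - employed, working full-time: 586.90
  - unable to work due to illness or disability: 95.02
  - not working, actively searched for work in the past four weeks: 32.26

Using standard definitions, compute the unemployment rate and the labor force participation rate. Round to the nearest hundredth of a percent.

Employed = 236.12 + 24.98 + 586.90 = 848.00 thousand (anyone who worked, including part-time for economic reasons, counts as employed).
Unemployed = 14.30 + 32.26 = 46.56 thousand (jobless and actively searching, or on temporary layoff).
Labor force = 848.00 + 46.56 = 894.56 thousand.
Not in labor force = 156.98 + 14.52 + 136.32 + 95.02 = 402.84 thousand (those not working and not actively searching are outside the labor force — including those who want a job but have given up searching).
Civilian working-age population = 894.56 + 402.84 = 1,297.40 thousand.
Unemployment rate = 46.56 / 894.56 = 5.20%.
Labor force participation rate = 894.56 / 1,297.40 = 68.95%.

Unemployment rate ≈ 5.20%; labor force participation rate ≈ 68.95%.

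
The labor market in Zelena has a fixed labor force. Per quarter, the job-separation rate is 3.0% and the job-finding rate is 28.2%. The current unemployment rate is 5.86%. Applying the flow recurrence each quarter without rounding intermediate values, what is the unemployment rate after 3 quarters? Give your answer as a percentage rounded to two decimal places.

With a fixed labor force, u_{t+1} = u_t + s·(1−u_t) − f·u_t = u_t·(1−s−f) + s.
Here 1−s−f = 0.688 and s = 0.030.
u_1 = 0.058600 × 0.688 + 0.030 = 0.070317.
u_2 = 0.070317 × 0.688 + 0.030 = 0.078378.
u_3 = 0.078378 × 0.688 + 0.030 = 0.083924.

Unemployment rate after three quarters ≈ 8.39%.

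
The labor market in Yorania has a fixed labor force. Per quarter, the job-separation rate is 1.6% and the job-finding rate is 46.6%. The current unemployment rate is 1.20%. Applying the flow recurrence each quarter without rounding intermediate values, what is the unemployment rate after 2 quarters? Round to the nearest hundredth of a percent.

With a fixed labor force, u_{t+1} = u_t + s·(1−u_t) − f·u_t = u_t·(1−s−f) + s.
Here 1−s−f = 0.518 and s = 0.016.
u_1 = 0.012000 × 0.518 + 0.016 = 0.022216.
u_2 = 0.022216 × 0.518 + 0.016 = 0.027508.

Unemployment rate after two quarters ≈ 2.75%.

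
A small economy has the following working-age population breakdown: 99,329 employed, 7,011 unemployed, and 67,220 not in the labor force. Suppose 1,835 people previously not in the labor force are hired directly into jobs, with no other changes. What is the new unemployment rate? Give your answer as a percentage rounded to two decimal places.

Initially, labor force = 99,329 + 7,011 = 106,340, so u = 7,011/106,340 = 6.59%.
After the change, employed and labor force both rise by 1,835; unemployed unchanged → E = 101,164, U = 7,011, labor force = 108,175.
New unemployment rate = 7,011 / 108,175 = 6.48%.

New unemployment rate ≈ 6.48%.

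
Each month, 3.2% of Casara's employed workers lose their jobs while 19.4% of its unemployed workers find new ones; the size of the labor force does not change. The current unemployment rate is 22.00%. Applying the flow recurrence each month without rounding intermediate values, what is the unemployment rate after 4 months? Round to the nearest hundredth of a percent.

With a fixed labor force, u_{t+1} = u_t + s·(1−u_t) − f·u_t = u_t·(1−s−f) + s.
Here 1−s−f = 0.774 and s = 0.032.
u_1 = 0.220000 × 0.774 + 0.032 = 0.202280.
u_2 = 0.202280 × 0.774 + 0.032 = 0.188565.
u_3 = 0.188565 × 0.774 + 0.032 = 0.177949.
u_4 = 0.177949 × 0.774 + 0.032 = 0.169733.

Unemployment rate after four months ≈ 16.97%.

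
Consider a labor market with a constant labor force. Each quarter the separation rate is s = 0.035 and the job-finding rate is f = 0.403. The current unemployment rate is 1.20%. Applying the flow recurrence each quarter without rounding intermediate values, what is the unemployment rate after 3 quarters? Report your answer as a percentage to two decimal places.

Unemployment rate after three quarters ≈ 6.79%.

With a fixed labor force, u_{t+1} = u_t + s·(1−u_t) − f·u_t = u_t·(1−s−f) + s.
Here 1−s−f = 0.562 and s = 0.035.
u_1 = 0.012000 × 0.562 + 0.035 = 0.041744.
u_2 = 0.041744 × 0.562 + 0.035 = 0.058460.
u_3 = 0.058460 × 0.562 + 0.035 = 0.067855.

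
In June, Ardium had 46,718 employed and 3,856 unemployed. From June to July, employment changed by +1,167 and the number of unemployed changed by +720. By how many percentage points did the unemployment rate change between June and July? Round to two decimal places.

June: labor force = 46,718 + 3,856 = 50,574; u = 3,856/50,574 = 7.62%.
July: labor force = 47,885 + 4,576 = 52,461; u = 4,576/52,461 = 8.72%.
Change = 8.72% − 7.62% = +1.10 pp.

The unemployment rate changed by +1.10 percentage points.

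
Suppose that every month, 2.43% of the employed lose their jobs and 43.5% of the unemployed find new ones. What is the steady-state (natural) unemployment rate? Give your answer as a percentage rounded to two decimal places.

Steady-state unemployment rate ≈ 5.29%.

At steady state the flows balance: s·E = f·U, so U/(E+U) = s/(s+f).
u* = 2.43 / (2.43 + 43.5) = 2.43 / 45.93 = 5.29%.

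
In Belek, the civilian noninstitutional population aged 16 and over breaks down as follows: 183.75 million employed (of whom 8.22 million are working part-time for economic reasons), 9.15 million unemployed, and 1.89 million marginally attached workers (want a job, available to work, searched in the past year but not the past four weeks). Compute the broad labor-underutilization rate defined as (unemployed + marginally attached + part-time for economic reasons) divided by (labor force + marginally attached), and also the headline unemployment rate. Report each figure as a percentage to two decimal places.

Broad underutilization rate ≈ 9.89%; headline unemployment rate ≈ 4.74%.

Labor force = 183.75 + 9.15 = 192.90 million.
Numerator = 9.15 + 1.89 + 8.22 = 19.26 million.
Denominator = 192.90 + 1.89 = 194.79 million.
Broad rate = 19.26 / 194.79 = 9.89%.
Headline unemployment rate = 9.15 / 192.90 = 4.74%.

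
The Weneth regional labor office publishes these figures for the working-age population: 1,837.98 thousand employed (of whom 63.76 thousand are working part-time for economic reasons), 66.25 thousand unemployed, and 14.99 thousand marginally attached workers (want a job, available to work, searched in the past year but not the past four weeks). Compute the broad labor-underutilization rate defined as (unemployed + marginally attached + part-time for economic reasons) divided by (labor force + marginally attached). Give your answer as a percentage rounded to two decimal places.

Labor force = 1,837.98 + 66.25 = 1,904.23 thousand.
Numerator = 66.25 + 14.99 + 63.76 = 145.00 thousand.
Denominator = 1,904.23 + 14.99 = 1,919.22 thousand.
Broad rate = 145.00 / 1,919.22 = 7.56%.

Broad underutilization rate ≈ 7.56%.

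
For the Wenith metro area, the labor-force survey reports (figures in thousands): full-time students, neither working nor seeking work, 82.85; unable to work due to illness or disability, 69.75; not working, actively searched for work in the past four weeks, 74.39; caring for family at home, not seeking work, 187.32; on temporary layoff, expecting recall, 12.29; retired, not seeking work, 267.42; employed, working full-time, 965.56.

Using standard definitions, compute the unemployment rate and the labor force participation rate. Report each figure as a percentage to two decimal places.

Unemployment rate ≈ 8.24%; labor force participation rate ≈ 63.40%.

Employed = 965.56 thousand.
Unemployed = 74.39 + 12.29 = 86.68 thousand (jobless and actively searching, or on temporary layoff).
Labor force = 965.56 + 86.68 = 1,052.24 thousand.
Not in labor force = 82.85 + 69.75 + 187.32 + 267.42 = 607.34 thousand (those not working and not actively searching are outside the labor force).
Civilian working-age population = 1,052.24 + 607.34 = 1,659.58 thousand.
Unemployment rate = 86.68 / 1,052.24 = 8.24%.
Labor force participation rate = 1,052.24 / 1,659.58 = 63.40%.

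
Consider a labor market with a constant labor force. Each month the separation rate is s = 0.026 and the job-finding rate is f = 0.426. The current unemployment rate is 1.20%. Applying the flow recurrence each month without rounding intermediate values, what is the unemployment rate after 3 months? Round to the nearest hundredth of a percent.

Unemployment rate after three months ≈ 5.00%.

With a fixed labor force, u_{t+1} = u_t + s·(1−u_t) − f·u_t = u_t·(1−s−f) + s.
Here 1−s−f = 0.548 and s = 0.026.
u_1 = 0.012000 × 0.548 + 0.026 = 0.032576.
u_2 = 0.032576 × 0.548 + 0.026 = 0.043852.
u_3 = 0.043852 × 0.548 + 0.026 = 0.050031.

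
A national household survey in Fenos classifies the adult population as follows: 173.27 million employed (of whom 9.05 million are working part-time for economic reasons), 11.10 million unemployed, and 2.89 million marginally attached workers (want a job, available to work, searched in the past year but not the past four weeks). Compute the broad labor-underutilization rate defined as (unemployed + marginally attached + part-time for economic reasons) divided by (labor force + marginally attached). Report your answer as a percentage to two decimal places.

Broad underutilization rate ≈ 12.30%.

Labor force = 173.27 + 11.10 = 184.37 million.
Numerator = 11.10 + 2.89 + 9.05 = 23.04 million.
Denominator = 184.37 + 2.89 = 187.26 million.
Broad rate = 23.04 / 187.26 = 12.30%.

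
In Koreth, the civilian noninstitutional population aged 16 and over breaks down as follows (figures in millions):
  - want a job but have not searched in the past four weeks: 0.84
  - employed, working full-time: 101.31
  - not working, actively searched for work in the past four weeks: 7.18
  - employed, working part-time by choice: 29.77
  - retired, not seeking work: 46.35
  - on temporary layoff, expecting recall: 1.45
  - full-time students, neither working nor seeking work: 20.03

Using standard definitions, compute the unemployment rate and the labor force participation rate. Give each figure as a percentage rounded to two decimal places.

Unemployment rate ≈ 6.18%; labor force participation rate ≈ 67.52%.

Employed = 101.31 + 29.77 = 131.08 million.
Unemployed = 7.18 + 1.45 = 8.63 million (jobless and actively searching, or on temporary layoff).
Labor force = 131.08 + 8.63 = 139.71 million.
Not in labor force = 0.84 + 46.35 + 20.03 = 67.22 million (those not working and not actively searching are outside the labor force — including those who want a job but have given up searching).
Civilian working-age population = 139.71 + 67.22 = 206.93 million.
Unemployment rate = 8.63 / 139.71 = 6.18%.
Labor force participation rate = 139.71 / 206.93 = 67.52%.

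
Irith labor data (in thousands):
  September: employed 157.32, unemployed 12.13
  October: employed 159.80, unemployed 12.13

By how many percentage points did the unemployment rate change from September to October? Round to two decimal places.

The unemployment rate changed by −0.10 percentage points.

September: labor force = 157.32 + 12.13 = 169.45; u = 12.13/169.45 = 7.16%.
October: labor force = 159.80 + 12.13 = 171.93; u = 12.13/171.93 = 7.06%.
Change = 7.06% − 7.16% = −0.10 pp.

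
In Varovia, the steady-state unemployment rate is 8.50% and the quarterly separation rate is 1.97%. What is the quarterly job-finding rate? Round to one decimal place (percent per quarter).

Job-finding rate ≈ 21.2% per quarter.

From u* = s/(s+f): f = s·(1−u)/u.
f = 1.97 × (1 − 0.0850) / 0.0850 = 1.8026 / 0.0850 ≈ 21.2% per quarter.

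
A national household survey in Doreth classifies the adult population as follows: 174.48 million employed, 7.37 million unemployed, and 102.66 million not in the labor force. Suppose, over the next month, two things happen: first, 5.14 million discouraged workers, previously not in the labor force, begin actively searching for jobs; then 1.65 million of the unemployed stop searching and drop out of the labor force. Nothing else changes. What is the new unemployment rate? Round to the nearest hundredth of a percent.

Initially, labor force = 174.48 + 7.37 = 181.85 million, so u = 7.37/181.85 = 4.05%.
After the first change, unemployed and labor force both rise by 5.14 → E = 174.48, U = 12.51, labor force = 186.99 million.
After the second change, unemployed and labor force both fall by 1.65 → E = 174.48, U = 10.86, labor force = 185.34 million.
New unemployment rate = 10.86 / 185.34 = 5.86%.

New unemployment rate ≈ 5.86%.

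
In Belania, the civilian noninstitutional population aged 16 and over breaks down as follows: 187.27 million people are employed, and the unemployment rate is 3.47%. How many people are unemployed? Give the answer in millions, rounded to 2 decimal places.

About 6.73 million are unemployed.

Let U be the number unemployed. The labor force is E + U, and U/(E+U) = 0.0347.
So U = 0.0347 × 187.27 / (1 − 0.0347) = 6.4983 / 0.9653 ≈ 6.73 million.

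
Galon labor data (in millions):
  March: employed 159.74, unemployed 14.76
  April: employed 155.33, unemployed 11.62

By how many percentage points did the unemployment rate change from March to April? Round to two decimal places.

March: labor force = 159.74 + 14.76 = 174.50; u = 14.76/174.50 = 8.46%.
April: labor force = 155.33 + 11.62 = 166.95; u = 11.62/166.95 = 6.96%.
Change = 6.96% − 8.46% = −1.50 pp.

The unemployment rate changed by −1.50 percentage points.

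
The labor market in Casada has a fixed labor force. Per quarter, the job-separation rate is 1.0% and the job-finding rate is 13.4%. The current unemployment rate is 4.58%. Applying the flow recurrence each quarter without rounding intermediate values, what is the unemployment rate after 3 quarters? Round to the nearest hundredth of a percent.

With a fixed labor force, u_{t+1} = u_t + s·(1−u_t) − f·u_t = u_t·(1−s−f) + s.
Here 1−s−f = 0.856 and s = 0.010.
u_1 = 0.045800 × 0.856 + 0.010 = 0.049205.
u_2 = 0.049205 × 0.856 + 0.010 = 0.052119.
u_3 = 0.052119 × 0.856 + 0.010 = 0.054614.

Unemployment rate after three quarters ≈ 5.46%.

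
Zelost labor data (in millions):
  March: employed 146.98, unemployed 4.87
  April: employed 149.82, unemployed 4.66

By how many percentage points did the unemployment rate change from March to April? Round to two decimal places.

March: labor force = 146.98 + 4.87 = 151.85; u = 4.87/151.85 = 3.21%.
April: labor force = 149.82 + 4.66 = 154.48; u = 4.66/154.48 = 3.02%.
Change = 3.02% − 3.21% = −0.19 pp.

The unemployment rate changed by −0.19 percentage points.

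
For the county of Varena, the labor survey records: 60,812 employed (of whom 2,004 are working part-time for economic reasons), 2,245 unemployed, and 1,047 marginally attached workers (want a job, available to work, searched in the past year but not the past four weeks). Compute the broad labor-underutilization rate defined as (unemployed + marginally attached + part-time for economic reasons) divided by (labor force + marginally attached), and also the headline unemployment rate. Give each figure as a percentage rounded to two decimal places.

Labor force = 60,812 + 2,245 = 63,057.
Numerator = 2,245 + 1,047 + 2,004 = 5,296.
Denominator = 63,057 + 1,047 = 64,104.
Broad rate = 5,296 / 64,104 = 8.26%.
Headline unemployment rate = 2,245 / 63,057 = 3.56%.

Broad underutilization rate ≈ 8.26%; headline unemployment rate ≈ 3.56%.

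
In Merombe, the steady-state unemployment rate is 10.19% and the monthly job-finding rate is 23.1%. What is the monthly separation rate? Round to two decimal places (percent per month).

From u* = s/(s+f): s = u·f/(1−u).
s = 0.1019 × 23.1 / (1 − 0.1019) = 2.3539 / 0.8981 ≈ 2.62% per month.

Separation rate ≈ 2.62% per month.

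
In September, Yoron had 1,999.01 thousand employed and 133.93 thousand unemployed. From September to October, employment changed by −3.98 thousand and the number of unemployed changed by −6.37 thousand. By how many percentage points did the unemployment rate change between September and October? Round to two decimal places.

September: labor force = 1,999.01 + 133.93 = 2,132.94; u = 133.93/2,132.94 = 6.28%.
October: labor force = 1,995.03 + 127.56 = 2,122.59; u = 127.56/2,122.59 = 6.01%.
Change = 6.01% − 6.28% = −0.27 pp.

The unemployment rate changed by −0.27 percentage points.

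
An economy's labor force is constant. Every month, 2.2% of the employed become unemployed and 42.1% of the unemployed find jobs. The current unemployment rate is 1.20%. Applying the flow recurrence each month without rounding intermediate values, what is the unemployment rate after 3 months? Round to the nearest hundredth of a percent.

Unemployment rate after three months ≈ 4.32%.

With a fixed labor force, u_{t+1} = u_t + s·(1−u_t) − f·u_t = u_t·(1−s−f) + s.
Here 1−s−f = 0.557 and s = 0.022.
u_1 = 0.012000 × 0.557 + 0.022 = 0.028684.
u_2 = 0.028684 × 0.557 + 0.022 = 0.037977.
u_3 = 0.037977 × 0.557 + 0.022 = 0.043153.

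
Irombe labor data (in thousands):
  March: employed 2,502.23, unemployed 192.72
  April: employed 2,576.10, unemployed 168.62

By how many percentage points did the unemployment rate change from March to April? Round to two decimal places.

March: labor force = 2,502.23 + 192.72 = 2,694.95; u = 192.72/2,694.95 = 7.15%.
April: labor force = 2,576.10 + 168.62 = 2,744.72; u = 168.62/2,744.72 = 6.14%.
Change = 6.14% − 7.15% = −1.01 pp.

The unemployment rate changed by −1.01 percentage points.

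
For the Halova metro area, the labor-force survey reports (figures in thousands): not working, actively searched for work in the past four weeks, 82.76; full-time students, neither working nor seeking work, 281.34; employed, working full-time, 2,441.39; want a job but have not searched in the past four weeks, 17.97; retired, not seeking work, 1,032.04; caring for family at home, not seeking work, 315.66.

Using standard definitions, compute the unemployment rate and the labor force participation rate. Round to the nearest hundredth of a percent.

Employed = 2,441.39 thousand.
Unemployed = 82.76 thousand.
Labor force = 2,441.39 + 82.76 = 2,524.15 thousand.
Not in labor force = 281.34 + 17.97 + 1,032.04 + 315.66 = 1,647.01 thousand (those not working and not actively searching are outside the labor force — including those who want a job but have given up searching).
Civilian working-age population = 2,524.15 + 1,647.01 = 4,171.16 thousand.
Unemployment rate = 82.76 / 2,524.15 = 3.28%.
Labor force participation rate = 2,524.15 / 4,171.16 = 60.51%.

Unemployment rate ≈ 3.28%; labor force participation rate ≈ 60.51%.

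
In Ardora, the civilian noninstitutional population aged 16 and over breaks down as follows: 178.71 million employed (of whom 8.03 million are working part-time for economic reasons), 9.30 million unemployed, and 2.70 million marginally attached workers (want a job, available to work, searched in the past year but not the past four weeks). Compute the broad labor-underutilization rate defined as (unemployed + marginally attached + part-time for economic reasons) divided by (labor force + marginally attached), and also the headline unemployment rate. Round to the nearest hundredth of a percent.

Labor force = 178.71 + 9.30 = 188.01 million.
Numerator = 9.30 + 2.70 + 8.03 = 20.03 million.
Denominator = 188.01 + 2.70 = 190.71 million.
Broad rate = 20.03 / 190.71 = 10.50%.
Headline unemployment rate = 9.30 / 188.01 = 4.95%.

Broad underutilization rate ≈ 10.50%; headline unemployment rate ≈ 4.95%.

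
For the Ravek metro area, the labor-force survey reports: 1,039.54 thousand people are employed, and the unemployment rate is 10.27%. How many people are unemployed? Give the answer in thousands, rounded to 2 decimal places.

Let U be the number unemployed. The labor force is E + U, and U/(E+U) = 0.1027.
So U = 0.1027 × 1,039.54 / (1 − 0.1027) = 106.7608 / 0.8973 ≈ 118.98 thousand.

About 118.98 thousand are unemployed.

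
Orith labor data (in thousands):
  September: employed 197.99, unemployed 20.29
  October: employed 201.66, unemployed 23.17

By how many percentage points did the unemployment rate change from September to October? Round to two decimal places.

The unemployment rate changed by +1.01 percentage points.

September: labor force = 197.99 + 20.29 = 218.28; u = 20.29/218.28 = 9.30%.
October: labor force = 201.66 + 23.17 = 224.83; u = 23.17/224.83 = 10.31%.
Change = 10.31% − 9.30% = +1.01 pp.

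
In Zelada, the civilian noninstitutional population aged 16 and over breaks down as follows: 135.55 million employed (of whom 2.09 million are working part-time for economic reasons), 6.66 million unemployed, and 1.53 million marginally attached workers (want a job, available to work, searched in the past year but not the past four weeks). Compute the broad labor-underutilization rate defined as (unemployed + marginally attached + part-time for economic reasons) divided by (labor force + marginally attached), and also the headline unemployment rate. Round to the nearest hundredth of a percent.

Broad underutilization rate ≈ 7.15%; headline unemployment rate ≈ 4.68%.

Labor force = 135.55 + 6.66 = 142.21 million.
Numerator = 6.66 + 1.53 + 2.09 = 10.28 million.
Denominator = 142.21 + 1.53 = 143.74 million.
Broad rate = 10.28 / 143.74 = 7.15%.
Headline unemployment rate = 6.66 / 142.21 = 4.68%.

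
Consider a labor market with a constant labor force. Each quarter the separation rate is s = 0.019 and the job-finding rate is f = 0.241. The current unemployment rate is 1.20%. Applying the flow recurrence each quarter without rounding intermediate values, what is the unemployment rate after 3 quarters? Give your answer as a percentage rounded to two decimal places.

With a fixed labor force, u_{t+1} = u_t + s·(1−u_t) − f·u_t = u_t·(1−s−f) + s.
Here 1−s−f = 0.740 and s = 0.019.
u_1 = 0.012000 × 0.740 + 0.019 = 0.027880.
u_2 = 0.027880 × 0.740 + 0.019 = 0.039631.
u_3 = 0.039631 × 0.740 + 0.019 = 0.048327.

Unemployment rate after three quarters ≈ 4.83%.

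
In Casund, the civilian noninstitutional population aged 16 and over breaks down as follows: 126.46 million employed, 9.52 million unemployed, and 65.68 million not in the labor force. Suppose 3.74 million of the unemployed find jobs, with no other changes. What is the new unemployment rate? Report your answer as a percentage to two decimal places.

Initially, labor force = 126.46 + 9.52 = 135.98 million, so u = 9.52/135.98 = 7.00%.
After the change, unemployed falls and employed rises by 3.74; labor force unchanged → E = 130.20, U = 5.78, labor force = 135.98 million.
New unemployment rate = 5.78 / 135.98 = 4.25%.

New unemployment rate ≈ 4.25%.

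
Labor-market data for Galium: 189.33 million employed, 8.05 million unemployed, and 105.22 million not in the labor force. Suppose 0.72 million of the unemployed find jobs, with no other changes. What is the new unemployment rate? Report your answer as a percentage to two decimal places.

Initially, labor force = 189.33 + 8.05 = 197.38 million, so u = 8.05/197.38 = 4.08%.
After the change, unemployed falls and employed rises by 0.72; labor force unchanged → E = 190.05, U = 7.33, labor force = 197.38 million.
New unemployment rate = 7.33 / 197.38 = 3.71%.

New unemployment rate ≈ 3.71%.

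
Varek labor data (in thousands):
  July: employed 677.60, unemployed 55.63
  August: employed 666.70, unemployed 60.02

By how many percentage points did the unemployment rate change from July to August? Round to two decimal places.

July: labor force = 677.60 + 55.63 = 733.23; u = 55.63/733.23 = 7.59%.
August: labor force = 666.70 + 60.02 = 726.72; u = 60.02/726.72 = 8.26%.
Change = 8.26% − 7.59% = +0.67 pp.

The unemployment rate changed by +0.67 percentage points.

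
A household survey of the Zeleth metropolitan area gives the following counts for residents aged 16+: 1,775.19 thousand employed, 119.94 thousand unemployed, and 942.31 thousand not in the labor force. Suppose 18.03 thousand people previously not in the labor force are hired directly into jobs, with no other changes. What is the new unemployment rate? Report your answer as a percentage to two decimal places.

Initially, labor force = 1,775.19 + 119.94 = 1,895.13 thousand, so u = 119.94/1,895.13 = 6.33%.
After the change, employed and labor force both rise by 18.03; unemployed unchanged → E = 1,793.22, U = 119.94, labor force = 1,913.16 thousand.
New unemployment rate = 119.94 / 1,913.16 = 6.27%.

New unemployment rate ≈ 6.27%.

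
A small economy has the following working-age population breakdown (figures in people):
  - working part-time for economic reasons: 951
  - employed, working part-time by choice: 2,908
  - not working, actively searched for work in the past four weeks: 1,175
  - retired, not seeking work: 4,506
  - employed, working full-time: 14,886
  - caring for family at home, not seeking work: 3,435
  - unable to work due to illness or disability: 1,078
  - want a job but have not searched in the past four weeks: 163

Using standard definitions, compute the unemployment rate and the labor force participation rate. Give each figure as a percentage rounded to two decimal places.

Employed = 951 + 2,908 + 14,886 = 18,745 (anyone who worked, including part-time for economic reasons, counts as employed).
Unemployed = 1,175.
Labor force = 18,745 + 1,175 = 19,920.
Not in labor force = 4,506 + 3,435 + 1,078 + 163 = 9,182 (those not working and not actively searching are outside the labor force — including those who want a job but have given up searching).
Civilian working-age population = 19,920 + 9,182 = 29,102.
Unemployment rate = 1,175 / 19,920 = 5.90%.
Labor force participation rate = 19,920 / 29,102 = 68.45%.

Unemployment rate ≈ 5.90%; labor force participation rate ≈ 68.45%.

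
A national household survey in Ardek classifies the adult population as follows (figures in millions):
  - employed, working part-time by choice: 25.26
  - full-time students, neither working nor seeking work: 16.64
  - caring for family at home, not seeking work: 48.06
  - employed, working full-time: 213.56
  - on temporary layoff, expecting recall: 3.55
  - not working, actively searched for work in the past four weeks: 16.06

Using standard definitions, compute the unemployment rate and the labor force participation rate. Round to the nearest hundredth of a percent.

Employed = 25.26 + 213.56 = 238.82 million.
Unemployed = 3.55 + 16.06 = 19.61 million (jobless and actively searching, or on temporary layoff).
Labor force = 238.82 + 19.61 = 258.43 million.
Not in labor force = 16.64 + 48.06 = 64.70 million (those not working and not actively searching are outside the labor force).
Civilian working-age population = 258.43 + 64.70 = 323.13 million.
Unemployment rate = 19.61 / 258.43 = 7.59%.
Labor force participation rate = 258.43 / 323.13 = 79.98%.

Unemployment rate ≈ 7.59%; labor force participation rate ≈ 79.98%.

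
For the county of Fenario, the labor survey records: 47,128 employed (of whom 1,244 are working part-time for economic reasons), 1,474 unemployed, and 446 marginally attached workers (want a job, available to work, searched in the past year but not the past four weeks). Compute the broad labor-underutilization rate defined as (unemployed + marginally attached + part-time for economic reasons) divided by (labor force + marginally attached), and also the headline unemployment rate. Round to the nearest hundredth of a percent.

Broad underutilization rate ≈ 6.45%; headline unemployment rate ≈ 3.03%.

Labor force = 47,128 + 1,474 = 48,602.
Numerator = 1,474 + 446 + 1,244 = 3,164.
Denominator = 48,602 + 446 = 49,048.
Broad rate = 3,164 / 49,048 = 6.45%.
Headline unemployment rate = 1,474 / 48,602 = 3.03%.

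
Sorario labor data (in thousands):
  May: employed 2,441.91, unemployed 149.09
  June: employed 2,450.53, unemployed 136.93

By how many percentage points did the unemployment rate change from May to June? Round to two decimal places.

May: labor force = 2,441.91 + 149.09 = 2,591.00; u = 149.09/2,591.00 = 5.75%.
June: labor force = 2,450.53 + 136.93 = 2,587.46; u = 136.93/2,587.46 = 5.29%.
Change = 5.29% − 5.75% = −0.46 pp.

The unemployment rate changed by −0.46 percentage points.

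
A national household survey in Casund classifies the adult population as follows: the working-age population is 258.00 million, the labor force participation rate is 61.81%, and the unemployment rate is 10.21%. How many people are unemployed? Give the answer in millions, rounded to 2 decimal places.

Labor force = 0.6181 × 258.00 = 159.47 million.
Unemployed = 0.1021 × 159.47 ≈ 16.28 million.

About 16.28 million are unemployed.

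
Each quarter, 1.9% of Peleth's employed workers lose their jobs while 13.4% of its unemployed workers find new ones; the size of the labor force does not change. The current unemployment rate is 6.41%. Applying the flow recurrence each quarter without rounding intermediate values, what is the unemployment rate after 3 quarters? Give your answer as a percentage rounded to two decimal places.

With a fixed labor force, u_{t+1} = u_t + s·(1−u_t) − f·u_t = u_t·(1−s−f) + s.
Here 1−s−f = 0.847 and s = 0.019.
u_1 = 0.064100 × 0.847 + 0.019 = 0.073293.
u_2 = 0.073293 × 0.847 + 0.019 = 0.081079.
u_3 = 0.081079 × 0.847 + 0.019 = 0.087674.

Unemployment rate after three quarters ≈ 8.77%.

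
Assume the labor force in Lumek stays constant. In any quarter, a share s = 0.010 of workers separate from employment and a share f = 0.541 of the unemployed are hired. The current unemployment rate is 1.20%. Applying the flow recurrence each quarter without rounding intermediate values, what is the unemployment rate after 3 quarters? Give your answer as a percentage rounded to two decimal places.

With a fixed labor force, u_{t+1} = u_t + s·(1−u_t) − f·u_t = u_t·(1−s−f) + s.
Here 1−s−f = 0.449 and s = 0.010.
u_1 = 0.012000 × 0.449 + 0.010 = 0.015388.
u_2 = 0.015388 × 0.449 + 0.010 = 0.016909.
u_3 = 0.016909 × 0.449 + 0.010 = 0.017592.

Unemployment rate after three quarters ≈ 1.76%.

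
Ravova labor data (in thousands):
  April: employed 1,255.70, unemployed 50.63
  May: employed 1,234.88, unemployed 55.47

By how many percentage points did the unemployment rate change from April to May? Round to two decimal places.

The unemployment rate changed by +0.42 percentage points.

April: labor force = 1,255.70 + 50.63 = 1,306.33; u = 50.63/1,306.33 = 3.88%.
May: labor force = 1,234.88 + 55.47 = 1,290.35; u = 55.47/1,290.35 = 4.30%.
Change = 4.30% − 3.88% = +0.42 pp.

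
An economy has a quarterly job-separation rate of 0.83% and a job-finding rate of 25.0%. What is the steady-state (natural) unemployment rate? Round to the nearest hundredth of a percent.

Steady-state unemployment rate ≈ 3.21%.

At steady state the flows balance: s·E = f·U, so U/(E+U) = s/(s+f).
u* = 0.83 / (0.83 + 25.0) = 0.83 / 25.83 = 3.21%.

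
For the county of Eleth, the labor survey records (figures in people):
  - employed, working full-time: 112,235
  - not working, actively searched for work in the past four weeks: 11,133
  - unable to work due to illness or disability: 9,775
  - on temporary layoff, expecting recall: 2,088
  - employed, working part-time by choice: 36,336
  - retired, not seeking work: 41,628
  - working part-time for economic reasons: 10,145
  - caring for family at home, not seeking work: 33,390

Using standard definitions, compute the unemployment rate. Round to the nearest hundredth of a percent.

Unemployment rate ≈ 7.69%.

Employed = 112,235 + 36,336 + 10,145 = 158,716 (anyone who worked, including part-time for economic reasons, counts as employed).
Unemployed = 11,133 + 2,088 = 13,221 (jobless and actively searching, or on temporary layoff).
Labor force = 158,716 + 13,221 = 171,937.
Unemployment rate = 13,221 / 171,937 = 7.69%.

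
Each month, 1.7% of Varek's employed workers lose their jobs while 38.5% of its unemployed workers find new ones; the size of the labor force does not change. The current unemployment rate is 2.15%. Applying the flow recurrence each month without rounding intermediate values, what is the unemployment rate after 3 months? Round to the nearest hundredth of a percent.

With a fixed labor force, u_{t+1} = u_t + s·(1−u_t) − f·u_t = u_t·(1−s−f) + s.
Here 1−s−f = 0.598 and s = 0.017.
u_1 = 0.021500 × 0.598 + 0.017 = 0.029857.
u_2 = 0.029857 × 0.598 + 0.017 = 0.034854.
u_3 = 0.034854 × 0.598 + 0.017 = 0.037843.

Unemployment rate after three months ≈ 3.78%.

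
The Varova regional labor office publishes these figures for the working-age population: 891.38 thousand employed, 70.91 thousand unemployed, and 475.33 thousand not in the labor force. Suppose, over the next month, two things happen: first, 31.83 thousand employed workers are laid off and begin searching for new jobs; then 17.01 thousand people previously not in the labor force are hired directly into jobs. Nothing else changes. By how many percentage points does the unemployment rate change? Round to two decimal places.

Initially, labor force = 891.38 + 70.91 = 962.29 thousand, so u = 70.91/962.29 = 7.37%.
After the first change, employed falls and unemployed rises by 31.83; labor force unchanged → E = 859.55, U = 102.74, labor force = 962.29 thousand.
After the second change, employed and labor force both rise by 17.01; unemployed unchanged → E = 876.56, U = 102.74, labor force = 979.30 thousand.
New unemployment rate = 102.74 / 979.30 = 10.49%.
Change = 10.49% − 7.37% = +3.12 percentage points.

The unemployment rate changes by +3.12 percentage points.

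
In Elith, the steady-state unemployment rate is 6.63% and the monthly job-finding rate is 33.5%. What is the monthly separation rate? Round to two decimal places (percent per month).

From u* = s/(s+f): s = u·f/(1−u).
s = 0.0663 × 33.5 / (1 − 0.0663) = 2.2210 / 0.9337 ≈ 2.38% per month.

Separation rate ≈ 2.38% per month.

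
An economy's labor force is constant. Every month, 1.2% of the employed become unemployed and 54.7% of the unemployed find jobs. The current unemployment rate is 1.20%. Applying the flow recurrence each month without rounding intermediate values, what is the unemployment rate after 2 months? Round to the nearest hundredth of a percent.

With a fixed labor force, u_{t+1} = u_t + s·(1−u_t) − f·u_t = u_t·(1−s−f) + s.
Here 1−s−f = 0.441 and s = 0.012.
u_1 = 0.012000 × 0.441 + 0.012 = 0.017292.
u_2 = 0.017292 × 0.441 + 0.012 = 0.019626.

Unemployment rate after two months ≈ 1.96%.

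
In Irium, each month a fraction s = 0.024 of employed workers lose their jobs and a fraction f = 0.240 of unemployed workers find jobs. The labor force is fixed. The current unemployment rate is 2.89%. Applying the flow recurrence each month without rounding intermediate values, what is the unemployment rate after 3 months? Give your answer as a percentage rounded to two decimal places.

With a fixed labor force, u_{t+1} = u_t + s·(1−u_t) − f·u_t = u_t·(1−s−f) + s.
Here 1−s−f = 0.736 and s = 0.024.
u_1 = 0.028900 × 0.736 + 0.024 = 0.045270.
u_2 = 0.045270 × 0.736 + 0.024 = 0.057319.
u_3 = 0.057319 × 0.736 + 0.024 = 0.066187.

Unemployment rate after three months ≈ 6.62%.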